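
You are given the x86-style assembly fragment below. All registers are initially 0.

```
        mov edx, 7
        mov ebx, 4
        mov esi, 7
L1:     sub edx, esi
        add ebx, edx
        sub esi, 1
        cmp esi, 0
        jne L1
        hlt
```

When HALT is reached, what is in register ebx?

-87

mov edx, 7 → edx=7
mov ebx, 4 → ebx=4
mov esi, 7 → esi=7
sub edx, esi → edx=7-7=0
add ebx, edx → ebx=4+0=4
sub esi, 1 → esi=7-1=6
cmp esi, 0  (cmp 6,0)
jne L1: taken
sub edx, esi → edx=0-6=-6
add ebx, edx → ebx=4+(-6)=-2
sub esi, 1 → esi=6-1=5
cmp esi, 0  (cmp 5,0)
jne L1: taken
sub edx, esi → edx=(-6)-5=-11
add ebx, edx → ebx=(-2)+(-11)=-13
sub esi, 1 → esi=5-1=4
cmp esi, 0  (cmp 4,0)
jne L1: taken
sub edx, esi → edx=(-11)-4=-15
add ebx, edx → ebx=(-13)+(-15)=-28
sub esi, 1 → esi=4-1=3
cmp esi, 0  (cmp 3,0)
jne L1: taken
sub edx, esi → edx=(-15)-3=-18
add ebx, edx → ebx=(-28)+(-18)=-46
sub esi, 1 → esi=3-1=2
cmp esi, 0  (cmp 2,0)
jne L1: taken
sub edx, esi → edx=(-18)-2=-20
add ebx, edx → ebx=(-46)+(-20)=-66
sub esi, 1 → esi=2-1=1
cmp esi, 0  (cmp 1,0)
jne L1: taken
sub edx, esi → edx=(-20)-1=-21
add ebx, edx → ebx=(-66)+(-21)=-87
sub esi, 1 → esi=1-1=0
cmp esi, 0  (cmp 0,0)
jne L1: not taken
halt.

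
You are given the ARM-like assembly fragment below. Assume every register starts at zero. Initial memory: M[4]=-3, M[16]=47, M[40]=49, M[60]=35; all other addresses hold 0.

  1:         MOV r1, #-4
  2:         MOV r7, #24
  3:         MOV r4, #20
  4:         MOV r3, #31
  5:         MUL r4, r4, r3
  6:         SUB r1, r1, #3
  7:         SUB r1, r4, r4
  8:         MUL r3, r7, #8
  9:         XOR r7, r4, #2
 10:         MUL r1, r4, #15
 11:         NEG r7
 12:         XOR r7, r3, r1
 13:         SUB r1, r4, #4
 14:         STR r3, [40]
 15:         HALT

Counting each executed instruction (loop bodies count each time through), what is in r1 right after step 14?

after MOV r1, #-4: r1=-4
after MOV r7, #24: r7=24
after MOV r4, #20: r4=20
after MOV r3, #31: r3=31
after MUL r4, r4, r3: r4=20*31=620
after SUB r1, r1, #3: r1=(-4)-3=-7
after SUB r1, r4, r4: r1=620-620=0
after MUL r3, r7, #8: r3=24*8=192
after XOR r7, r4, #2: r7=620^2=622
after MUL r1, r4, #15: r1=620*15=9300
after NEG r7: r7=-(622)=-622
after XOR r7, r3, r1: r7=192^9300=9364
after SUB r1, r4, #4: r1=620-4=616
STR r3, [40] → M[40]=192
After step 14: r1 = 616.

616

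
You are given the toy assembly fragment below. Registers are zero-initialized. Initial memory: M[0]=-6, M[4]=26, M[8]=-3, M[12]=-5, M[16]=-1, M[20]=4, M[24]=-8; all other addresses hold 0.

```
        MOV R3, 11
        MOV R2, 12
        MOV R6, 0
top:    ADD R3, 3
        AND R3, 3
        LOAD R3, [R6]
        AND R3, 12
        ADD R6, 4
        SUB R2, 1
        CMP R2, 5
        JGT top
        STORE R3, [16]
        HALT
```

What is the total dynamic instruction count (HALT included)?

61

R3=11
R2=12
R6=0
R3=11+3=14
R3=14&3=2
R3=M[0]=-6
R3=(-6)&12=8
R6=0+4=4
R2=12-1=11
CMP R2, 5  (cmp 11,5)
JGT top: taken
R3=8+3=11
R3=11&3=3
R3=M[4]=26
R3=26&12=8
R6=4+4=8
R2=11-1=10
CMP R2, 5  (cmp 10,5)
JGT top: taken
R3=8+3=11
R3=11&3=3
R3=M[8]=-3
R3=(-3)&12=12
R6=8+4=12
R2=10-1=9
CMP R2, 5  (cmp 9,5)
JGT top: taken
R3=12+3=15
R3=15&3=3
R3=M[12]=-5
R3=(-5)&12=8
R6=12+4=16
R2=9-1=8
CMP R2, 5  (cmp 8,5)
JGT top: taken
R3=8+3=11
R3=11&3=3
R3=M[16]=-1
R3=(-1)&12=12
R6=16+4=20
R2=8-1=7
CMP R2, 5  (cmp 7,5)
JGT top: taken
R3=12+3=15
R3=15&3=3
R3=M[20]=4
R3=4&12=4
R6=20+4=24
R2=7-1=6
CMP R2, 5  (cmp 6,5)
JGT top: taken
R3=4+3=7
R3=7&3=3
R3=M[24]=-8
R3=(-8)&12=8
R6=24+4=28
R2=6-1=5
CMP R2, 5  (cmp 5,5)
JGT top: not taken
STORE R3, [16] → M[16]=8
halt.
Total executed instructions: 61.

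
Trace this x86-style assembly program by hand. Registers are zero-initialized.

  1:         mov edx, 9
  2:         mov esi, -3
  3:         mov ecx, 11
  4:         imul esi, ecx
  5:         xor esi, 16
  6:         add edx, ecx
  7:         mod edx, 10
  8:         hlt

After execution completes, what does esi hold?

-49

after mov edx, 9: edx=9
after mov esi, -3: esi=-3
after mov ecx, 11: ecx=11
after imul esi, ecx: esi=(-3)*11=-33
after xor esi, 16: esi=(-33)^16=-49
after add edx, ecx: edx=9+11=20
after mod edx, 10: edx=20%10=0
halt.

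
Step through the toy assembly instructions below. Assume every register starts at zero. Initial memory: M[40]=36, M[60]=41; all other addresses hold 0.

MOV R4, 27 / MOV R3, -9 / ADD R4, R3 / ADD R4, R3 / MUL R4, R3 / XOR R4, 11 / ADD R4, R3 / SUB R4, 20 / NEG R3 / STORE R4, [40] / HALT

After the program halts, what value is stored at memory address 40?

-121

MOV R4, 27 → R4=27
MOV R3, -9 → R3=-9
ADD R4, R3 → R4=27+(-9)=18
ADD R4, R3 → R4=18+(-9)=9
MUL R4, R3 → R4=9*(-9)=-81
XOR R4, 11 → R4=(-81)^11=-92
ADD R4, R3 → R4=(-92)+(-9)=-101
SUB R4, 20 → R4=(-101)-20=-121
NEG R3 → R3=-(-9)=9
STORE R4, [40] → M[40]=-121
halt.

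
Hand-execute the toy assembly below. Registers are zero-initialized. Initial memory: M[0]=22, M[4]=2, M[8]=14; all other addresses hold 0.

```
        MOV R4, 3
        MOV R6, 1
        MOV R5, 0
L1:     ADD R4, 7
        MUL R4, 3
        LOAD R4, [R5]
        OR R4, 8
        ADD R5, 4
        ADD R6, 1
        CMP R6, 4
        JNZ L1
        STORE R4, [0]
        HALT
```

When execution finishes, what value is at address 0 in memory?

R4=3
R6=1
R5=0
R4=3+7=10
R4=10*3=30
R4=M[0]=22
R4=22|8=30
R5=0+4=4
R6=1+1=2
CMP R6, 4  (cmp 2,4)
JNZ L1: taken
R4=30+7=37
R4=37*3=111
R4=M[4]=2
R4=2|8=10
R5=4+4=8
R6=2+1=3
CMP R6, 4  (cmp 3,4)
JNZ L1: taken
R4=10+7=17
R4=17*3=51
R4=M[8]=14
R4=14|8=14
R5=8+4=12
R6=3+1=4
CMP R6, 4  (cmp 4,4)
JNZ L1: not taken
STORE R4, [0] → M[0]=14
halt.

14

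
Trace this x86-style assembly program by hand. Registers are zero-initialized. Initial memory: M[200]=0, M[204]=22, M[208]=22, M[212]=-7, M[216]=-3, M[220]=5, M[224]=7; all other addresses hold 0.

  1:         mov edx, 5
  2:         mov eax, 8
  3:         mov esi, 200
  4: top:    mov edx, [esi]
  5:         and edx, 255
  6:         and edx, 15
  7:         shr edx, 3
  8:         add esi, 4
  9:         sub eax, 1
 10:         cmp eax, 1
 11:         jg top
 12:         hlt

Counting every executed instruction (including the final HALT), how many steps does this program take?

edx=5
eax=8
esi=200
edx=M[200]=0
edx=0&255=0
edx=0&15=0
edx=0>>3=0
esi=200+4=204
eax=8-1=7
cmp eax, 1  (cmp 7,1)
jg top: taken
edx=M[204]=22
edx=22&255=22
edx=22&15=6
edx=6>>3=0
esi=204+4=208
eax=7-1=6
cmp eax, 1  (cmp 6,1)
jg top: taken
edx=M[208]=22
edx=22&255=22
edx=22&15=6
edx=6>>3=0
esi=208+4=212
eax=6-1=5
cmp eax, 1  (cmp 5,1)
jg top: taken
edx=M[212]=-7
edx=(-7)&255=249
edx=249&15=9
edx=9>>3=1
esi=212+4=216
eax=5-1=4
cmp eax, 1  (cmp 4,1)
jg top: taken
edx=M[216]=-3
edx=(-3)&255=253
edx=253&15=13
edx=13>>3=1
esi=216+4=220
eax=4-1=3
cmp eax, 1  (cmp 3,1)
jg top: taken
edx=M[220]=5
edx=5&255=5
edx=5&15=5
edx=5>>3=0
esi=220+4=224
eax=3-1=2
cmp eax, 1  (cmp 2,1)
jg top: taken
edx=M[224]=7
edx=7&255=7
edx=7&15=7
edx=7>>3=0
esi=224+4=228
eax=2-1=1
cmp eax, 1  (cmp 1,1)
jg top: not taken
halt.
Total executed instructions: 60.

60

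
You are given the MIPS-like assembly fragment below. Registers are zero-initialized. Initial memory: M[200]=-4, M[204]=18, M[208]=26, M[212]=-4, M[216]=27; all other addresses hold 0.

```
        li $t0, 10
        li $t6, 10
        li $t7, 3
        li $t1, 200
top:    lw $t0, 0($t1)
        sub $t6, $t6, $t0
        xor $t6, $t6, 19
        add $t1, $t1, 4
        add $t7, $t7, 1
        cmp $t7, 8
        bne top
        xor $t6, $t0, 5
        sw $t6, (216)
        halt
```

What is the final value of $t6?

30

li $t0, 10 → $t0=10
li $t6, 10 → $t6=10
li $t7, 3 → $t7=3
li $t1, 200 → $t1=200
lw $t0, 0($t1) → $t0=M[200]=-4
sub $t6, $t6, $t0 → $t6=10-(-4)=14
xor $t6, $t6, 19 → $t6=14^19=29
add $t1, $t1, 4 → $t1=200+4=204
add $t7, $t7, 1 → $t7=3+1=4
cmp $t7, 8  (cmp 4,8)
bne top: taken
lw $t0, 0($t1) → $t0=M[204]=18
sub $t6, $t6, $t0 → $t6=29-18=11
xor $t6, $t6, 19 → $t6=11^19=24
add $t1, $t1, 4 → $t1=204+4=208
add $t7, $t7, 1 → $t7=4+1=5
cmp $t7, 8  (cmp 5,8)
bne top: taken
lw $t0, 0($t1) → $t0=M[208]=26
sub $t6, $t6, $t0 → $t6=24-26=-2
xor $t6, $t6, 19 → $t6=(-2)^19=-19
add $t1, $t1, 4 → $t1=208+4=212
add $t7, $t7, 1 → $t7=5+1=6
cmp $t7, 8  (cmp 6,8)
bne top: taken
lw $t0, 0($t1) → $t0=M[212]=-4
sub $t6, $t6, $t0 → $t6=(-19)-(-4)=-15
xor $t6, $t6, 19 → $t6=(-15)^19=-30
add $t1, $t1, 4 → $t1=212+4=216
add $t7, $t7, 1 → $t7=6+1=7
cmp $t7, 8  (cmp 7,8)
bne top: taken
lw $t0, 0($t1) → $t0=M[216]=27
sub $t6, $t6, $t0 → $t6=(-30)-27=-57
xor $t6, $t6, 19 → $t6=(-57)^19=-44
add $t1, $t1, 4 → $t1=216+4=220
add $t7, $t7, 1 → $t7=7+1=8
cmp $t7, 8  (cmp 8,8)
bne top: not taken
xor $t6, $t0, 5 → $t6=27^5=30
sw $t6, (216) → M[216]=30
halt.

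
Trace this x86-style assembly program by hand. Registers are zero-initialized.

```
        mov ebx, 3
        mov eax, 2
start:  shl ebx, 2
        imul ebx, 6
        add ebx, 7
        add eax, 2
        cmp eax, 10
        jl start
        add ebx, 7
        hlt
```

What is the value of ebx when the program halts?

1096310

after mov ebx, 3: ebx=3
after mov eax, 2: eax=2
after shl ebx, 2: ebx=3<<2=12
after imul ebx, 6: ebx=12*6=72
after add ebx, 7: ebx=72+7=79
after add eax, 2: eax=2+2=4
cmp eax, 10  (cmp 4,10)
jl start: taken
after shl ebx, 2: ebx=79<<2=316
after imul ebx, 6: ebx=316*6=1896
after add ebx, 7: ebx=1896+7=1903
after add eax, 2: eax=4+2=6
cmp eax, 10  (cmp 6,10)
jl start: taken
after shl ebx, 2: ebx=1903<<2=7612
after imul ebx, 6: ebx=7612*6=45672
after add ebx, 7: ebx=45672+7=45679
after add eax, 2: eax=6+2=8
cmp eax, 10  (cmp 8,10)
jl start: taken
after shl ebx, 2: ebx=45679<<2=182716
after imul ebx, 6: ebx=182716*6=1096296
after add ebx, 7: ebx=1096296+7=1096303
after add eax, 2: eax=8+2=10
cmp eax, 10  (cmp 10,10)
jl start: not taken
after add ebx, 7: ebx=1096303+7=1096310
halt.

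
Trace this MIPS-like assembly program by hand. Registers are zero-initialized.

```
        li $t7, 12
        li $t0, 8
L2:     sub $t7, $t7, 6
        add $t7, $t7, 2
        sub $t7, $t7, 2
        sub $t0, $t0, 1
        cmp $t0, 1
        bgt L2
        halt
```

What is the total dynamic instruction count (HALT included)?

$t7=12
$t0=8
$t7=12-6=6
$t7=6+2=8
$t7=8-2=6
$t0=8-1=7
cmp $t0, 1  (cmp 7,1)
bgt L2: taken
$t7=6-6=0
$t7=0+2=2
$t7=2-2=0
$t0=7-1=6
cmp $t0, 1  (cmp 6,1)
bgt L2: taken
$t7=0-6=-6
$t7=(-6)+2=-4
$t7=(-4)-2=-6
$t0=6-1=5
cmp $t0, 1  (cmp 5,1)
bgt L2: taken
$t7=(-6)-6=-12
$t7=(-12)+2=-10
$t7=(-10)-2=-12
$t0=5-1=4
cmp $t0, 1  (cmp 4,1)
bgt L2: taken
$t7=(-12)-6=-18
$t7=(-18)+2=-16
$t7=(-16)-2=-18
$t0=4-1=3
cmp $t0, 1  (cmp 3,1)
bgt L2: taken
$t7=(-18)-6=-24
$t7=(-24)+2=-22
$t7=(-22)-2=-24
$t0=3-1=2
cmp $t0, 1  (cmp 2,1)
bgt L2: taken
$t7=(-24)-6=-30
$t7=(-30)+2=-28
$t7=(-28)-2=-30
$t0=2-1=1
cmp $t0, 1  (cmp 1,1)
bgt L2: not taken
halt.
Total executed instructions: 45.

45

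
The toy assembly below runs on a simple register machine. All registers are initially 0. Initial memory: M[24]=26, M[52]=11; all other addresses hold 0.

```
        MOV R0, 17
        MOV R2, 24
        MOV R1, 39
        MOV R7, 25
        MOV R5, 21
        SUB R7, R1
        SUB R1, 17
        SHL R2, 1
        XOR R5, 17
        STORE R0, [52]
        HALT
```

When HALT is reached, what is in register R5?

MOV R0, 17 → R0=17
MOV R2, 24 → R2=24
MOV R1, 39 → R1=39
MOV R7, 25 → R7=25
MOV R5, 21 → R5=21
SUB R7, R1 → R7=25-39=-14
SUB R1, 17 → R1=39-17=22
SHL R2, 1 → R2=24<<1=48
XOR R5, 17 → R5=21^17=4
STORE R0, [52] → M[52]=17
halt.

4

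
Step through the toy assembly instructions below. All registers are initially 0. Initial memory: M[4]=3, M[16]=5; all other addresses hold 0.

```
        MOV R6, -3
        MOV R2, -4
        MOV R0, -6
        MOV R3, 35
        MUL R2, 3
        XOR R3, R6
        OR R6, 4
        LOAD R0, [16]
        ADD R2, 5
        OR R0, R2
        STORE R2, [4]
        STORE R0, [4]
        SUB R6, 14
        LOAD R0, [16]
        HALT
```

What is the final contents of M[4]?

after MOV R6, -3: R6=-3
after MOV R2, -4: R2=-4
after MOV R0, -6: R0=-6
after MOV R3, 35: R3=35
after MUL R2, 3: R2=(-4)*3=-12
after XOR R3, R6: R3=35^(-3)=-34
after OR R6, 4: R6=(-3)|4=-3
after LOAD R0, [16]: R0=M[16]=5
after ADD R2, 5: R2=(-12)+5=-7
after OR R0, R2: R0=5|(-7)=-3
STORE R2, [4] → M[4]=-7
STORE R0, [4] → M[4]=-3
after SUB R6, 14: R6=(-3)-14=-17
after LOAD R0, [16]: R0=M[16]=5
halt.

-3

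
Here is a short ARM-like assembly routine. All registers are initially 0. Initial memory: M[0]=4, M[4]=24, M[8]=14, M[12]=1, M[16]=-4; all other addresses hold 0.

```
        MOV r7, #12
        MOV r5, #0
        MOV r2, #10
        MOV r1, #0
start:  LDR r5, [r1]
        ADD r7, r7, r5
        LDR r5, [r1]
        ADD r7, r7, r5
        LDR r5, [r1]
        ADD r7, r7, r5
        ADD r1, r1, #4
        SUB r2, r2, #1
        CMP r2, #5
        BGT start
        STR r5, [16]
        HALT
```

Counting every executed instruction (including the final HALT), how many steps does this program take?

56

after MOV r7, #12: r7=12
after MOV r5, #0: r5=0
after MOV r2, #10: r2=10
after MOV r1, #0: r1=0
after LDR r5, [r1]: r5=M[0]=4
after ADD r7, r7, r5: r7=12+4=16
after LDR r5, [r1]: r5=M[0]=4
after ADD r7, r7, r5: r7=16+4=20
after LDR r5, [r1]: r5=M[0]=4
after ADD r7, r7, r5: r7=20+4=24
after ADD r1, r1, #4: r1=0+4=4
after SUB r2, r2, #1: r2=10-1=9
CMP r2, #5  (cmp 9,5)
BGT start: taken
after LDR r5, [r1]: r5=M[4]=24
after ADD r7, r7, r5: r7=24+24=48
after LDR r5, [r1]: r5=M[4]=24
after ADD r7, r7, r5: r7=48+24=72
after LDR r5, [r1]: r5=M[4]=24
after ADD r7, r7, r5: r7=72+24=96
after ADD r1, r1, #4: r1=4+4=8
after SUB r2, r2, #1: r2=9-1=8
CMP r2, #5  (cmp 8,5)
BGT start: taken
after LDR r5, [r1]: r5=M[8]=14
after ADD r7, r7, r5: r7=96+14=110
after LDR r5, [r1]: r5=M[8]=14
after ADD r7, r7, r5: r7=110+14=124
after LDR r5, [r1]: r5=M[8]=14
after ADD r7, r7, r5: r7=124+14=138
after ADD r1, r1, #4: r1=8+4=12
after SUB r2, r2, #1: r2=8-1=7
CMP r2, #5  (cmp 7,5)
BGT start: taken
after LDR r5, [r1]: r5=M[12]=1
after ADD r7, r7, r5: r7=138+1=139
after LDR r5, [r1]: r5=M[12]=1
after ADD r7, r7, r5: r7=139+1=140
after LDR r5, [r1]: r5=M[12]=1
after ADD r7, r7, r5: r7=140+1=141
after ADD r1, r1, #4: r1=12+4=16
after SUB r2, r2, #1: r2=7-1=6
CMP r2, #5  (cmp 6,5)
BGT start: taken
after LDR r5, [r1]: r5=M[16]=-4
after ADD r7, r7, r5: r7=141+(-4)=137
after LDR r5, [r1]: r5=M[16]=-4
after ADD r7, r7, r5: r7=137+(-4)=133
after LDR r5, [r1]: r5=M[16]=-4
after ADD r7, r7, r5: r7=133+(-4)=129
after ADD r1, r1, #4: r1=16+4=20
after SUB r2, r2, #1: r2=6-1=5
CMP r2, #5  (cmp 5,5)
BGT start: not taken
STR r5, [16] → M[16]=-4
halt.
Total executed instructions: 56.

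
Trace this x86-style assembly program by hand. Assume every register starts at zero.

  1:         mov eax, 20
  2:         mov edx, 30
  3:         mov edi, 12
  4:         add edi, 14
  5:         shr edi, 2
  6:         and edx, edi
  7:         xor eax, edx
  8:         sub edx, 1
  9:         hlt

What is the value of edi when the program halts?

eax=20
edx=30
edi=12
edi=12+14=26
edi=26>>2=6
edx=30&6=6
eax=20^6=18
edx=6-1=5
halt.

6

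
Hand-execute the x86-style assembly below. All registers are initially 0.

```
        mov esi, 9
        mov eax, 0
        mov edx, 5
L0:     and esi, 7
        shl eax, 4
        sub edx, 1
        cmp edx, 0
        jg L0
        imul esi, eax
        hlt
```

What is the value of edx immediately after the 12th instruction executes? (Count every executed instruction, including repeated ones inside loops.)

esi=9
eax=0
edx=5
esi=9&7=1
eax=0<<4=0
edx=5-1=4
cmp edx, 0  (cmp 4,0)
jg L0: taken
esi=1&7=1
eax=0<<4=0
edx=4-1=3
cmp edx, 0  (cmp 3,0)
After step 12: edx = 3.

3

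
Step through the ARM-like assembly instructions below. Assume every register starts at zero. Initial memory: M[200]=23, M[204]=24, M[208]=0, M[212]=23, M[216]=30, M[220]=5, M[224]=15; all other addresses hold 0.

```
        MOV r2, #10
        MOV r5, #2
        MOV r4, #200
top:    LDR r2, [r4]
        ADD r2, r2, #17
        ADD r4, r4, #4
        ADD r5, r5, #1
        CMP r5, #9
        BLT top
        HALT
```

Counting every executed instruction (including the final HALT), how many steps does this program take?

46

after MOV r2, #10: r2=10
after MOV r5, #2: r5=2
after MOV r4, #200: r4=200
after LDR r2, [r4]: r2=M[200]=23
after ADD r2, r2, #17: r2=23+17=40
after ADD r4, r4, #4: r4=200+4=204
after ADD r5, r5, #1: r5=2+1=3
CMP r5, #9  (cmp 3,9)
BLT top: taken
after LDR r2, [r4]: r2=M[204]=24
after ADD r2, r2, #17: r2=24+17=41
after ADD r4, r4, #4: r4=204+4=208
after ADD r5, r5, #1: r5=3+1=4
CMP r5, #9  (cmp 4,9)
BLT top: taken
after LDR r2, [r4]: r2=M[208]=0
after ADD r2, r2, #17: r2=0+17=17
after ADD r4, r4, #4: r4=208+4=212
after ADD r5, r5, #1: r5=4+1=5
CMP r5, #9  (cmp 5,9)
BLT top: taken
after LDR r2, [r4]: r2=M[212]=23
after ADD r2, r2, #17: r2=23+17=40
after ADD r4, r4, #4: r4=212+4=216
after ADD r5, r5, #1: r5=5+1=6
CMP r5, #9  (cmp 6,9)
BLT top: taken
after LDR r2, [r4]: r2=M[216]=30
after ADD r2, r2, #17: r2=30+17=47
after ADD r4, r4, #4: r4=216+4=220
after ADD r5, r5, #1: r5=6+1=7
CMP r5, #9  (cmp 7,9)
BLT top: taken
after LDR r2, [r4]: r2=M[220]=5
after ADD r2, r2, #17: r2=5+17=22
after ADD r4, r4, #4: r4=220+4=224
after ADD r5, r5, #1: r5=7+1=8
CMP r5, #9  (cmp 8,9)
BLT top: taken
after LDR r2, [r4]: r2=M[224]=15
after ADD r2, r2, #17: r2=15+17=32
after ADD r4, r4, #4: r4=224+4=228
after ADD r5, r5, #1: r5=8+1=9
CMP r5, #9  (cmp 9,9)
BLT top: not taken
halt.
Total executed instructions: 46.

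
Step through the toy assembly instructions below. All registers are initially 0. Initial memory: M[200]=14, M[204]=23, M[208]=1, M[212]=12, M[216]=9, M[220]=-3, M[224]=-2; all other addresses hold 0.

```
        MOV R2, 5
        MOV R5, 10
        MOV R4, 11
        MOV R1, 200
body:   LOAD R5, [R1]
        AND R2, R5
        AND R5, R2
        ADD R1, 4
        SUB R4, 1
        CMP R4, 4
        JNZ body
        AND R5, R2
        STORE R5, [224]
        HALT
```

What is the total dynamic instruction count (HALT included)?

MOV R2, 5 → R2=5
MOV R5, 10 → R5=10
MOV R4, 11 → R4=11
MOV R1, 200 → R1=200
LOAD R5, [R1] → R5=M[200]=14
AND R2, R5 → R2=5&14=4
AND R5, R2 → R5=14&4=4
ADD R1, 4 → R1=200+4=204
SUB R4, 1 → R4=11-1=10
CMP R4, 4  (cmp 10,4)
JNZ body: taken
LOAD R5, [R1] → R5=M[204]=23
AND R2, R5 → R2=4&23=4
AND R5, R2 → R5=23&4=4
ADD R1, 4 → R1=204+4=208
SUB R4, 1 → R4=10-1=9
CMP R4, 4  (cmp 9,4)
JNZ body: taken
LOAD R5, [R1] → R5=M[208]=1
AND R2, R5 → R2=4&1=0
AND R5, R2 → R5=1&0=0
ADD R1, 4 → R1=208+4=212
SUB R4, 1 → R4=9-1=8
CMP R4, 4  (cmp 8,4)
JNZ body: taken
LOAD R5, [R1] → R5=M[212]=12
AND R2, R5 → R2=0&12=0
AND R5, R2 → R5=12&0=0
ADD R1, 4 → R1=212+4=216
SUB R4, 1 → R4=8-1=7
CMP R4, 4  (cmp 7,4)
JNZ body: taken
LOAD R5, [R1] → R5=M[216]=9
AND R2, R5 → R2=0&9=0
AND R5, R2 → R5=9&0=0
ADD R1, 4 → R1=216+4=220
SUB R4, 1 → R4=7-1=6
CMP R4, 4  (cmp 6,4)
JNZ body: taken
LOAD R5, [R1] → R5=M[220]=-3
AND R2, R5 → R2=0&(-3)=0
AND R5, R2 → R5=(-3)&0=0
ADD R1, 4 → R1=220+4=224
SUB R4, 1 → R4=6-1=5
CMP R4, 4  (cmp 5,4)
JNZ body: taken
LOAD R5, [R1] → R5=M[224]=-2
AND R2, R5 → R2=0&(-2)=0
AND R5, R2 → R5=(-2)&0=0
ADD R1, 4 → R1=224+4=228
SUB R4, 1 → R4=5-1=4
CMP R4, 4  (cmp 4,4)
JNZ body: not taken
AND R5, R2 → R5=0&0=0
STORE R5, [224] → M[224]=0
halt.
Total executed instructions: 56.

56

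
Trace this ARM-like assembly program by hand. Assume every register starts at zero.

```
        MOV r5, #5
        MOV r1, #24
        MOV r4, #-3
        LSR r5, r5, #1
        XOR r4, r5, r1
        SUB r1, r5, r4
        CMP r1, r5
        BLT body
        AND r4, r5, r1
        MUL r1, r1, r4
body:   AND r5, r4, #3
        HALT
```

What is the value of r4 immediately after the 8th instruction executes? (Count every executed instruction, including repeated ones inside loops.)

26

MOV r5, #5 → r5=5
MOV r1, #24 → r1=24
MOV r4, #-3 → r4=-3
LSR r5, r5, #1 → r5=5>>1=2
XOR r4, r5, r1 → r4=2^24=26
SUB r1, r5, r4 → r1=2-26=-24
CMP r1, r5  (cmp -24,2)
BLT body: taken
After step 8: r4 = 26.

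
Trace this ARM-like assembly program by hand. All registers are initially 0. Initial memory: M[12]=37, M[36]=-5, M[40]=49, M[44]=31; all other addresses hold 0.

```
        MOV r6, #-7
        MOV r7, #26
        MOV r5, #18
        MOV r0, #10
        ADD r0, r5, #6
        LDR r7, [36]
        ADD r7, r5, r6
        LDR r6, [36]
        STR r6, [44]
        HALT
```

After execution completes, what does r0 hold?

after MOV r6, #-7: r6=-7
after MOV r7, #26: r7=26
after MOV r5, #18: r5=18
after MOV r0, #10: r0=10
after ADD r0, r5, #6: r0=18+6=24
after LDR r7, [36]: r7=M[36]=-5
after ADD r7, r5, r6: r7=18+(-7)=11
after LDR r6, [36]: r6=M[36]=-5
STR r6, [44] → M[44]=-5
halt.

24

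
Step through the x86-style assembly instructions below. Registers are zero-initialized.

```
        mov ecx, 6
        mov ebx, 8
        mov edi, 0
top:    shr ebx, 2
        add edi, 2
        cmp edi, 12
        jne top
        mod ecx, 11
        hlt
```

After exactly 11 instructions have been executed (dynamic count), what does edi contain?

4

ecx=6
ebx=8
edi=0
ebx=8>>2=2
edi=0+2=2
cmp edi, 12  (cmp 2,12)
jne top: taken
ebx=2>>2=0
edi=2+2=4
cmp edi, 12  (cmp 4,12)
jne top: taken
After step 11: edi = 4.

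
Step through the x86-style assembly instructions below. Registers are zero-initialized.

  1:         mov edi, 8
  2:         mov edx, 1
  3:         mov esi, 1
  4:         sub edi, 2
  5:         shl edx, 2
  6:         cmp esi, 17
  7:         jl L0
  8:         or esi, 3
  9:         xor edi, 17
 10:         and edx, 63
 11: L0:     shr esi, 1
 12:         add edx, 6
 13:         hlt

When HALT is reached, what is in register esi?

mov edi, 8 → edi=8
mov edx, 1 → edx=1
mov esi, 1 → esi=1
sub edi, 2 → edi=8-2=6
shl edx, 2 → edx=1<<2=4
cmp esi, 17  (cmp 1,17)
jl L0: taken
shr esi, 1 → esi=1>>1=0
add edx, 6 → edx=4+6=10
halt.

0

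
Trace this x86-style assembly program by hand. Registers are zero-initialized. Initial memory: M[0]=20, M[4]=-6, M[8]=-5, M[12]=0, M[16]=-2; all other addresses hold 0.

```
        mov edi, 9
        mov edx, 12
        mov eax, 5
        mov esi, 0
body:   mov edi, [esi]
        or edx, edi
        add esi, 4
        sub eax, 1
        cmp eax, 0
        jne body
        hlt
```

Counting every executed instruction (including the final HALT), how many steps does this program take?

35

edi=9
edx=12
eax=5
esi=0
edi=M[0]=20
edx=12|20=28
esi=0+4=4
eax=5-1=4
cmp eax, 0  (cmp 4,0)
jne body: taken
edi=M[4]=-6
edx=28|(-6)=-2
esi=4+4=8
eax=4-1=3
cmp eax, 0  (cmp 3,0)
jne body: taken
edi=M[8]=-5
edx=(-2)|(-5)=-1
esi=8+4=12
eax=3-1=2
cmp eax, 0  (cmp 2,0)
jne body: taken
edi=M[12]=0
edx=(-1)|0=-1
esi=12+4=16
eax=2-1=1
cmp eax, 0  (cmp 1,0)
jne body: taken
edi=M[16]=-2
edx=(-1)|(-2)=-1
esi=16+4=20
eax=1-1=0
cmp eax, 0  (cmp 0,0)
jne body: not taken
halt.
Total executed instructions: 35.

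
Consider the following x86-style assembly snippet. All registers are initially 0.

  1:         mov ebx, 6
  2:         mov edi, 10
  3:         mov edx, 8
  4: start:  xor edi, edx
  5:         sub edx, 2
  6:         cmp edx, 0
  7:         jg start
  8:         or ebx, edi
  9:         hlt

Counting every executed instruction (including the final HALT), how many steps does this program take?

after mov ebx, 6: ebx=6
after mov edi, 10: edi=10
after mov edx, 8: edx=8
after xor edi, edx: edi=10^8=2
after sub edx, 2: edx=8-2=6
cmp edx, 0  (cmp 6,0)
jg start: taken
after xor edi, edx: edi=2^6=4
after sub edx, 2: edx=6-2=4
cmp edx, 0  (cmp 4,0)
jg start: taken
after xor edi, edx: edi=4^4=0
after sub edx, 2: edx=4-2=2
cmp edx, 0  (cmp 2,0)
jg start: taken
after xor edi, edx: edi=0^2=2
after sub edx, 2: edx=2-2=0
cmp edx, 0  (cmp 0,0)
jg start: not taken
after or ebx, edi: ebx=6|2=6
halt.
Total executed instructions: 21.

21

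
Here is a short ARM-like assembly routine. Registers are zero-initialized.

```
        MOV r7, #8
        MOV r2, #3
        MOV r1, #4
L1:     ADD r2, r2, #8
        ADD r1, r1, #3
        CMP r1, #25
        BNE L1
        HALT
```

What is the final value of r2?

59

MOV r7, #8 → r7=8
MOV r2, #3 → r2=3
MOV r1, #4 → r1=4
ADD r2, r2, #8 → r2=3+8=11
ADD r1, r1, #3 → r1=4+3=7
CMP r1, #25  (cmp 7,25)
BNE L1: taken
ADD r2, r2, #8 → r2=11+8=19
ADD r1, r1, #3 → r1=7+3=10
CMP r1, #25  (cmp 10,25)
BNE L1: taken
ADD r2, r2, #8 → r2=19+8=27
ADD r1, r1, #3 → r1=10+3=13
CMP r1, #25  (cmp 13,25)
BNE L1: taken
ADD r2, r2, #8 → r2=27+8=35
ADD r1, r1, #3 → r1=13+3=16
CMP r1, #25  (cmp 16,25)
BNE L1: taken
ADD r2, r2, #8 → r2=35+8=43
ADD r1, r1, #3 → r1=16+3=19
CMP r1, #25  (cmp 19,25)
BNE L1: taken
ADD r2, r2, #8 → r2=43+8=51
ADD r1, r1, #3 → r1=19+3=22
CMP r1, #25  (cmp 22,25)
BNE L1: taken
ADD r2, r2, #8 → r2=51+8=59
ADD r1, r1, #3 → r1=22+3=25
CMP r1, #25  (cmp 25,25)
BNE L1: not taken
halt.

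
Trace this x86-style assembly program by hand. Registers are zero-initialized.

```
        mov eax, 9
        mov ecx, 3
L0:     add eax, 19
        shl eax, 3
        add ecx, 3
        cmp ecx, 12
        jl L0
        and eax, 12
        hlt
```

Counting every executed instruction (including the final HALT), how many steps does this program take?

eax=9
ecx=3
eax=9+19=28
eax=28<<3=224
ecx=3+3=6
cmp ecx, 12  (cmp 6,12)
jl L0: taken
eax=224+19=243
eax=243<<3=1944
ecx=6+3=9
cmp ecx, 12  (cmp 9,12)
jl L0: taken
eax=1944+19=1963
eax=1963<<3=15704
ecx=9+3=12
cmp ecx, 12  (cmp 12,12)
jl L0: not taken
eax=15704&12=8
halt.
Total executed instructions: 19.

19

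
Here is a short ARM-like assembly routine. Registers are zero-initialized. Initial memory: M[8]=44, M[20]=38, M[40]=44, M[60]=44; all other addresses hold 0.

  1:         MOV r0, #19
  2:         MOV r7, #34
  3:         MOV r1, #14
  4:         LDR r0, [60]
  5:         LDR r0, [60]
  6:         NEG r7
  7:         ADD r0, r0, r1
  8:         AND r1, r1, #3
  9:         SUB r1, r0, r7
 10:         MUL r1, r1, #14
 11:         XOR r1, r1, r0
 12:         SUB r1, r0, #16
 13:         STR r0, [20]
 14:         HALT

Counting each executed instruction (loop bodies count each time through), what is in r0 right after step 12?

58

after MOV r0, #19: r0=19
after MOV r7, #34: r7=34
after MOV r1, #14: r1=14
after LDR r0, [60]: r0=M[60]=44
after LDR r0, [60]: r0=M[60]=44
after NEG r7: r7=-(34)=-34
after ADD r0, r0, r1: r0=44+14=58
after AND r1, r1, #3: r1=14&3=2
after SUB r1, r0, r7: r1=58-(-34)=92
after MUL r1, r1, #14: r1=92*14=1288
after XOR r1, r1, r0: r1=1288^58=1330
after SUB r1, r0, #16: r1=58-16=42
After step 12: r0 = 58.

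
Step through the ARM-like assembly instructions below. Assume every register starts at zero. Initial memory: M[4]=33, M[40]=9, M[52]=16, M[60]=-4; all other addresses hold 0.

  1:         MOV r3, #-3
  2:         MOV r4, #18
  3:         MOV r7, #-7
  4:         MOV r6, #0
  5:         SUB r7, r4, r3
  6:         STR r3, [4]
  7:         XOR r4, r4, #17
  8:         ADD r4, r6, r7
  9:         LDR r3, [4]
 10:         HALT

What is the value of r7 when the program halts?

21

r3=-3
r4=18
r7=-7
r6=0
r7=18-(-3)=21
STR r3, [4] → M[4]=-3
r4=18^17=3
r4=0+21=21
r3=M[4]=-3
halt.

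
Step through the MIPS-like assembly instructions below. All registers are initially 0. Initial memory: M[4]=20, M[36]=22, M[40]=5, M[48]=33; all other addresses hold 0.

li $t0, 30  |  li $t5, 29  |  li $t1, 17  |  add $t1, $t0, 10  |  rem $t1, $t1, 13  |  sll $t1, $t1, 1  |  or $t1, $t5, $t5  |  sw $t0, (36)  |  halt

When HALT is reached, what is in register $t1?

29

$t0=30
$t5=29
$t1=17
$t1=30+10=40
$t1=40%13=1
$t1=1<<1=2
$t1=29|29=29
sw $t0, (36) → M[36]=30
halt.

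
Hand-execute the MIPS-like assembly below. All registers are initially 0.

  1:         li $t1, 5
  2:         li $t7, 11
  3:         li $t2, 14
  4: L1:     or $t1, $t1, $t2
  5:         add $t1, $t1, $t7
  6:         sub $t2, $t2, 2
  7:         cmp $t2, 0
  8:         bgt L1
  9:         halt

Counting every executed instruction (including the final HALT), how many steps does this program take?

after li $t1, 5: $t1=5
after li $t7, 11: $t7=11
after li $t2, 14: $t2=14
after or $t1, $t1, $t2: $t1=5|14=15
after add $t1, $t1, $t7: $t1=15+11=26
after sub $t2, $t2, 2: $t2=14-2=12
cmp $t2, 0  (cmp 12,0)
bgt L1: taken
after or $t1, $t1, $t2: $t1=26|12=30
after add $t1, $t1, $t7: $t1=30+11=41
after sub $t2, $t2, 2: $t2=12-2=10
cmp $t2, 0  (cmp 10,0)
bgt L1: taken
after or $t1, $t1, $t2: $t1=41|10=43
after add $t1, $t1, $t7: $t1=43+11=54
after sub $t2, $t2, 2: $t2=10-2=8
cmp $t2, 0  (cmp 8,0)
bgt L1: taken
after or $t1, $t1, $t2: $t1=54|8=62
after add $t1, $t1, $t7: $t1=62+11=73
after sub $t2, $t2, 2: $t2=8-2=6
cmp $t2, 0  (cmp 6,0)
bgt L1: taken
after or $t1, $t1, $t2: $t1=73|6=79
after add $t1, $t1, $t7: $t1=79+11=90
after sub $t2, $t2, 2: $t2=6-2=4
cmp $t2, 0  (cmp 4,0)
bgt L1: taken
after or $t1, $t1, $t2: $t1=90|4=94
after add $t1, $t1, $t7: $t1=94+11=105
after sub $t2, $t2, 2: $t2=4-2=2
cmp $t2, 0  (cmp 2,0)
bgt L1: taken
after or $t1, $t1, $t2: $t1=105|2=107
after add $t1, $t1, $t7: $t1=107+11=118
after sub $t2, $t2, 2: $t2=2-2=0
cmp $t2, 0  (cmp 0,0)
bgt L1: not taken
halt.
Total executed instructions: 39.

39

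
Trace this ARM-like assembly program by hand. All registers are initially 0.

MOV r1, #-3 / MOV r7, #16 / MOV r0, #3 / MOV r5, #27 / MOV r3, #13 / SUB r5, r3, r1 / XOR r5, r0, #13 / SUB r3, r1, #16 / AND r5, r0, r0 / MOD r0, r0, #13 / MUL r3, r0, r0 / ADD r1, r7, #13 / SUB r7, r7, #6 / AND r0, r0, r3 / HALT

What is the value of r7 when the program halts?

10

MOV r1, #-3 → r1=-3
MOV r7, #16 → r7=16
MOV r0, #3 → r0=3
MOV r5, #27 → r5=27
MOV r3, #13 → r3=13
SUB r5, r3, r1 → r5=13-(-3)=16
XOR r5, r0, #13 → r5=3^13=14
SUB r3, r1, #16 → r3=(-3)-16=-19
AND r5, r0, r0 → r5=3&3=3
MOD r0, r0, #13 → r0=3%13=3
MUL r3, r0, r0 → r3=3*3=9
ADD r1, r7, #13 → r1=16+13=29
SUB r7, r7, #6 → r7=16-6=10
AND r0, r0, r3 → r0=3&9=1
halt.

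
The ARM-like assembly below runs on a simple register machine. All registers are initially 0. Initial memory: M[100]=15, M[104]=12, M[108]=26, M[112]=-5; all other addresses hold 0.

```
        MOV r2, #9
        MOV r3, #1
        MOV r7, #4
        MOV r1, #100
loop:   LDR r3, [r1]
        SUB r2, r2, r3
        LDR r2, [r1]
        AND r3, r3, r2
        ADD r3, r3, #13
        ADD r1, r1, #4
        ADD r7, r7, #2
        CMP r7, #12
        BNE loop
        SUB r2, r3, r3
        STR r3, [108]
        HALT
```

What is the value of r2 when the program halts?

after MOV r2, #9: r2=9
after MOV r3, #1: r3=1
after MOV r7, #4: r7=4
after MOV r1, #100: r1=100
after LDR r3, [r1]: r3=M[100]=15
after SUB r2, r2, r3: r2=9-15=-6
after LDR r2, [r1]: r2=M[100]=15
after AND r3, r3, r2: r3=15&15=15
after ADD r3, r3, #13: r3=15+13=28
after ADD r1, r1, #4: r1=100+4=104
after ADD r7, r7, #2: r7=4+2=6
CMP r7, #12  (cmp 6,12)
BNE loop: taken
after LDR r3, [r1]: r3=M[104]=12
after SUB r2, r2, r3: r2=15-12=3
after LDR r2, [r1]: r2=M[104]=12
after AND r3, r3, r2: r3=12&12=12
after ADD r3, r3, #13: r3=12+13=25
after ADD r1, r1, #4: r1=104+4=108
after ADD r7, r7, #2: r7=6+2=8
CMP r7, #12  (cmp 8,12)
BNE loop: taken
after LDR r3, [r1]: r3=M[108]=26
after SUB r2, r2, r3: r2=12-26=-14
after LDR r2, [r1]: r2=M[108]=26
after AND r3, r3, r2: r3=26&26=26
after ADD r3, r3, #13: r3=26+13=39
after ADD r1, r1, #4: r1=108+4=112
after ADD r7, r7, #2: r7=8+2=10
CMP r7, #12  (cmp 10,12)
BNE loop: taken
after LDR r3, [r1]: r3=M[112]=-5
after SUB r2, r2, r3: r2=26-(-5)=31
after LDR r2, [r1]: r2=M[112]=-5
after AND r3, r3, r2: r3=(-5)&(-5)=-5
after ADD r3, r3, #13: r3=(-5)+13=8
after ADD r1, r1, #4: r1=112+4=116
after ADD r7, r7, #2: r7=10+2=12
CMP r7, #12  (cmp 12,12)
BNE loop: not taken
after SUB r2, r3, r3: r2=8-8=0
STR r3, [108] → M[108]=8
halt.

0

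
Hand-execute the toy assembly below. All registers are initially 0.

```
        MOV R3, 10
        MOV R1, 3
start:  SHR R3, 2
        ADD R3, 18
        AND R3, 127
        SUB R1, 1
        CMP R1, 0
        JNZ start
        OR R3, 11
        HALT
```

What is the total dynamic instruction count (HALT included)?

22

R3=10
R1=3
R3=10>>2=2
R3=2+18=20
R3=20&127=20
R1=3-1=2
CMP R1, 0  (cmp 2,0)
JNZ start: taken
R3=20>>2=5
R3=5+18=23
R3=23&127=23
R1=2-1=1
CMP R1, 0  (cmp 1,0)
JNZ start: taken
R3=23>>2=5
R3=5+18=23
R3=23&127=23
R1=1-1=0
CMP R1, 0  (cmp 0,0)
JNZ start: not taken
R3=23|11=31
halt.
Total executed instructions: 22.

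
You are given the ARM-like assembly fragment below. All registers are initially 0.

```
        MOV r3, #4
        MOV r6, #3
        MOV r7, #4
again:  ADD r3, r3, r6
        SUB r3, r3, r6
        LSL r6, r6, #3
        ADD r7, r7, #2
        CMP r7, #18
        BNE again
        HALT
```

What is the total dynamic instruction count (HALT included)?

MOV r3, #4 → r3=4
MOV r6, #3 → r6=3
MOV r7, #4 → r7=4
ADD r3, r3, r6 → r3=4+3=7
SUB r3, r3, r6 → r3=7-3=4
LSL r6, r6, #3 → r6=3<<3=24
ADD r7, r7, #2 → r7=4+2=6
CMP r7, #18  (cmp 6,18)
BNE again: taken
ADD r3, r3, r6 → r3=4+24=28
SUB r3, r3, r6 → r3=28-24=4
LSL r6, r6, #3 → r6=24<<3=192
ADD r7, r7, #2 → r7=6+2=8
CMP r7, #18  (cmp 8,18)
BNE again: taken
ADD r3, r3, r6 → r3=4+192=196
SUB r3, r3, r6 → r3=196-192=4
LSL r6, r6, #3 → r6=192<<3=1536
ADD r7, r7, #2 → r7=8+2=10
CMP r7, #18  (cmp 10,18)
BNE again: taken
ADD r3, r3, r6 → r3=4+1536=1540
SUB r3, r3, r6 → r3=1540-1536=4
LSL r6, r6, #3 → r6=1536<<3=12288
ADD r7, r7, #2 → r7=10+2=12
CMP r7, #18  (cmp 12,18)
BNE again: taken
ADD r3, r3, r6 → r3=4+12288=12292
SUB r3, r3, r6 → r3=12292-12288=4
LSL r6, r6, #3 → r6=12288<<3=98304
ADD r7, r7, #2 → r7=12+2=14
CMP r7, #18  (cmp 14,18)
BNE again: taken
ADD r3, r3, r6 → r3=4+98304=98308
SUB r3, r3, r6 → r3=98308-98304=4
LSL r6, r6, #3 → r6=98304<<3=786432
ADD r7, r7, #2 → r7=14+2=16
CMP r7, #18  (cmp 16,18)
BNE again: taken
ADD r3, r3, r6 → r3=4+786432=786436
SUB r3, r3, r6 → r3=786436-786432=4
LSL r6, r6, #3 → r6=786432<<3=6291456
ADD r7, r7, #2 → r7=16+2=18
CMP r7, #18  (cmp 18,18)
BNE again: not taken
halt.
Total executed instructions: 46.

46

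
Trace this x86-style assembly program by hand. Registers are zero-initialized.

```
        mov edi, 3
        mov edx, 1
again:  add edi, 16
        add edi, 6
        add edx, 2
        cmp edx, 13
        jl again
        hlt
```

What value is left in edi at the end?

135

after mov edi, 3: edi=3
after mov edx, 1: edx=1
after add edi, 16: edi=3+16=19
after add edi, 6: edi=19+6=25
after add edx, 2: edx=1+2=3
cmp edx, 13  (cmp 3,13)
jl again: taken
after add edi, 16: edi=25+16=41
after add edi, 6: edi=41+6=47
after add edx, 2: edx=3+2=5
cmp edx, 13  (cmp 5,13)
jl again: taken
after add edi, 16: edi=47+16=63
after add edi, 6: edi=63+6=69
after add edx, 2: edx=5+2=7
cmp edx, 13  (cmp 7,13)
jl again: taken
after add edi, 16: edi=69+16=85
after add edi, 6: edi=85+6=91
after add edx, 2: edx=7+2=9
cmp edx, 13  (cmp 9,13)
jl again: taken
after add edi, 16: edi=91+16=107
after add edi, 6: edi=107+6=113
after add edx, 2: edx=9+2=11
cmp edx, 13  (cmp 11,13)
jl again: taken
after add edi, 16: edi=113+16=129
after add edi, 6: edi=129+6=135
after add edx, 2: edx=11+2=13
cmp edx, 13  (cmp 13,13)
jl again: not taken
halt.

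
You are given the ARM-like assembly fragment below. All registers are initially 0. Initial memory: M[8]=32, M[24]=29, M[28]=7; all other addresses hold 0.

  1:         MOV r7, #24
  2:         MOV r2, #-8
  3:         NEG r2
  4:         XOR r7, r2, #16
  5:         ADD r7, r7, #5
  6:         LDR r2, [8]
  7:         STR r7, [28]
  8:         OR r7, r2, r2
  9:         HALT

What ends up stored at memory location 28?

after MOV r7, #24: r7=24
after MOV r2, #-8: r2=-8
after NEG r2: r2=-(-8)=8
after XOR r7, r2, #16: r7=8^16=24
after ADD r7, r7, #5: r7=24+5=29
after LDR r2, [8]: r2=M[8]=32
STR r7, [28] → M[28]=29
after OR r7, r2, r2: r7=32|32=32
halt.

29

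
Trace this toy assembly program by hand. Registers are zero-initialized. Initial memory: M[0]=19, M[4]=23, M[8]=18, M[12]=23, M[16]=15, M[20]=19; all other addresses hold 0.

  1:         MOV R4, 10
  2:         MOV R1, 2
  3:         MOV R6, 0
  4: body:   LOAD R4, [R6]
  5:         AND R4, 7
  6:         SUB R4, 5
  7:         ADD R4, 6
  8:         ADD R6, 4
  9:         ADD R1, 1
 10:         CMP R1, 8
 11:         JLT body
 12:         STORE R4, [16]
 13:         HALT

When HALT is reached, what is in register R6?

24

MOV R4, 10 → R4=10
MOV R1, 2 → R1=2
MOV R6, 0 → R6=0
LOAD R4, [R6] → R4=M[0]=19
AND R4, 7 → R4=19&7=3
SUB R4, 5 → R4=3-5=-2
ADD R4, 6 → R4=(-2)+6=4
ADD R6, 4 → R6=0+4=4
ADD R1, 1 → R1=2+1=3
CMP R1, 8  (cmp 3,8)
JLT body: taken
LOAD R4, [R6] → R4=M[4]=23
AND R4, 7 → R4=23&7=7
SUB R4, 5 → R4=7-5=2
ADD R4, 6 → R4=2+6=8
ADD R6, 4 → R6=4+4=8
ADD R1, 1 → R1=3+1=4
CMP R1, 8  (cmp 4,8)
JLT body: taken
LOAD R4, [R6] → R4=M[8]=18
AND R4, 7 → R4=18&7=2
SUB R4, 5 → R4=2-5=-3
ADD R4, 6 → R4=(-3)+6=3
ADD R6, 4 → R6=8+4=12
ADD R1, 1 → R1=4+1=5
CMP R1, 8  (cmp 5,8)
JLT body: taken
LOAD R4, [R6] → R4=M[12]=23
AND R4, 7 → R4=23&7=7
SUB R4, 5 → R4=7-5=2
ADD R4, 6 → R4=2+6=8
ADD R6, 4 → R6=12+4=16
ADD R1, 1 → R1=5+1=6
CMP R1, 8  (cmp 6,8)
JLT body: taken
LOAD R4, [R6] → R4=M[16]=15
AND R4, 7 → R4=15&7=7
SUB R4, 5 → R4=7-5=2
ADD R4, 6 → R4=2+6=8
ADD R6, 4 → R6=16+4=20
ADD R1, 1 → R1=6+1=7
CMP R1, 8  (cmp 7,8)
JLT body: taken
LOAD R4, [R6] → R4=M[20]=19
AND R4, 7 → R4=19&7=3
SUB R4, 5 → R4=3-5=-2
ADD R4, 6 → R4=(-2)+6=4
ADD R6, 4 → R6=20+4=24
ADD R1, 1 → R1=7+1=8
CMP R1, 8  (cmp 8,8)
JLT body: not taken
STORE R4, [16] → M[16]=4
halt.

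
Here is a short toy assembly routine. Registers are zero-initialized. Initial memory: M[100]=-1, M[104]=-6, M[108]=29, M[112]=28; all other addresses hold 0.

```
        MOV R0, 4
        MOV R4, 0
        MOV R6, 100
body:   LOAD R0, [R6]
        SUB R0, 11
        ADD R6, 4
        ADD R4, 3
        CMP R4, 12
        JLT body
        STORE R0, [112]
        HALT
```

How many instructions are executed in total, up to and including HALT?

after MOV R0, 4: R0=4
after MOV R4, 0: R4=0
after MOV R6, 100: R6=100
after LOAD R0, [R6]: R0=M[100]=-1
after SUB R0, 11: R0=(-1)-11=-12
after ADD R6, 4: R6=100+4=104
after ADD R4, 3: R4=0+3=3
CMP R4, 12  (cmp 3,12)
JLT body: taken
after LOAD R0, [R6]: R0=M[104]=-6
after SUB R0, 11: R0=(-6)-11=-17
after ADD R6, 4: R6=104+4=108
after ADD R4, 3: R4=3+3=6
CMP R4, 12  (cmp 6,12)
JLT body: taken
after LOAD R0, [R6]: R0=M[108]=29
after SUB R0, 11: R0=29-11=18
after ADD R6, 4: R6=108+4=112
after ADD R4, 3: R4=6+3=9
CMP R4, 12  (cmp 9,12)
JLT body: taken
after LOAD R0, [R6]: R0=M[112]=28
after SUB R0, 11: R0=28-11=17
after ADD R6, 4: R6=112+4=116
after ADD R4, 3: R4=9+3=12
CMP R4, 12  (cmp 12,12)
JLT body: not taken
STORE R0, [112] → M[112]=17
halt.
Total executed instructions: 29.

29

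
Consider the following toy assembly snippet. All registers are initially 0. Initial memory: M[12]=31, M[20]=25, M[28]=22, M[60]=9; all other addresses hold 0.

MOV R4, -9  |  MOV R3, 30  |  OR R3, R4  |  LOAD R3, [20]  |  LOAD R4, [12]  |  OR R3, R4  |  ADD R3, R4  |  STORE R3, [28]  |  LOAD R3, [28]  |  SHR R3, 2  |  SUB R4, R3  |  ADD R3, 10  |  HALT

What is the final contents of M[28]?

MOV R4, -9 → R4=-9
MOV R3, 30 → R3=30
OR R3, R4 → R3=30|(-9)=-1
LOAD R3, [20] → R3=M[20]=25
LOAD R4, [12] → R4=M[12]=31
OR R3, R4 → R3=25|31=31
ADD R3, R4 → R3=31+31=62
STORE R3, [28] → M[28]=62
LOAD R3, [28] → R3=M[28]=62
SHR R3, 2 → R3=62>>2=15
SUB R4, R3 → R4=31-15=16
ADD R3, 10 → R3=15+10=25
halt.

62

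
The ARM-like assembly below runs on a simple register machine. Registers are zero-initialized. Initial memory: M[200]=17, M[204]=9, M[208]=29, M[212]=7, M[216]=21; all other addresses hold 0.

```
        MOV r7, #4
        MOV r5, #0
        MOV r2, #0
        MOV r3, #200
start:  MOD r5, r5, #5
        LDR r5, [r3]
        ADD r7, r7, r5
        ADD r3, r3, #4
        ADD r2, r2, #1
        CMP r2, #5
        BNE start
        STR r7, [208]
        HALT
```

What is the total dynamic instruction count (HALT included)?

41

r7=4
r5=0
r2=0
r3=200
r5=0%5=0
r5=M[200]=17
r7=4+17=21
r3=200+4=204
r2=0+1=1
CMP r2, #5  (cmp 1,5)
BNE start: taken
r5=17%5=2
r5=M[204]=9
r7=21+9=30
r3=204+4=208
r2=1+1=2
CMP r2, #5  (cmp 2,5)
BNE start: taken
r5=9%5=4
r5=M[208]=29
r7=30+29=59
r3=208+4=212
r2=2+1=3
CMP r2, #5  (cmp 3,5)
BNE start: taken
r5=29%5=4
r5=M[212]=7
r7=59+7=66
r3=212+4=216
r2=3+1=4
CMP r2, #5  (cmp 4,5)
BNE start: taken
r5=7%5=2
r5=M[216]=21
r7=66+21=87
r3=216+4=220
r2=4+1=5
CMP r2, #5  (cmp 5,5)
BNE start: not taken
STR r7, [208] → M[208]=87
halt.
Total executed instructions: 41.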